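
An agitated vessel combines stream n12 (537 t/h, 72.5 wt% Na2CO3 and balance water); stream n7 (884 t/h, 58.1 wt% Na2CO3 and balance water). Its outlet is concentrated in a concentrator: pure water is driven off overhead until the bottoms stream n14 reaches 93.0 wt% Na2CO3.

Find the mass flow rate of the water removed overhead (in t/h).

Na2CO3 entering = 537×0.725 + 884×0.581 = 902.93 t/h.
All Na2CO3 reports to n14, so n14 = 902.93/0.930 = 970.89 t/h.
Total feed = 1421 t/h; overhead = 1421 − 970.89 = 450.11 t/h.

450.1 t/h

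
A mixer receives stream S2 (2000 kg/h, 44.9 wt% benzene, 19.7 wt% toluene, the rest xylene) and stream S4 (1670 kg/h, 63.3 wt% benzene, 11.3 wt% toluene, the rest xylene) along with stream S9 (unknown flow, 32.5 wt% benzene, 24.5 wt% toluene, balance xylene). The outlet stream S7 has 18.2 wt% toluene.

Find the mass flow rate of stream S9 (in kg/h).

1353 kg/h

Let S9 be the unknown flow. Total out = 3670 + S9.
toluene balance: 582.71 + 0.245·S9 = 0.182·(3670 + S9)
(0.245 − 0.182)·S9 = 0.182×3670 − 582.71 = 85.23
S9 = 85.23 / 0.063 = 1352.9 kg/h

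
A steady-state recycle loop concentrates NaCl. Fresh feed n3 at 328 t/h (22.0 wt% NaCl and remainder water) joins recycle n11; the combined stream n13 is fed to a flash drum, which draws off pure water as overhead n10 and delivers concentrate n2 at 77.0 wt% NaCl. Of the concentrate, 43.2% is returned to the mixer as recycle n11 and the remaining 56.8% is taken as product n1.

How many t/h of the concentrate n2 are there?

165 t/h

Overall NaCl balance (none leaves overhead): NaCl in fresh feed = NaCl in product, i.e. 328×0.220 = (1−0.432)·n2·0.770.
n2 = 72.16/(0.770×0.568) = 164.99 t/h.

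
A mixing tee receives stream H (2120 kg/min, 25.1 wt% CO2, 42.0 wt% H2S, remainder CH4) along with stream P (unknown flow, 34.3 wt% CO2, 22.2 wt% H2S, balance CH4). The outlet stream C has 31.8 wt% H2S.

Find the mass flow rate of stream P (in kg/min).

Let P be the unknown flow. Total out = 2120 + P.
H2S balance: 890.4 + 0.222·P = 0.318·(2120 + P)
(0.222 − 0.318)·P = 0.318×2120 − 890.4 = -216.24
P = -216.24 / -0.096 = 2252.5 kg/min

2252 kg/min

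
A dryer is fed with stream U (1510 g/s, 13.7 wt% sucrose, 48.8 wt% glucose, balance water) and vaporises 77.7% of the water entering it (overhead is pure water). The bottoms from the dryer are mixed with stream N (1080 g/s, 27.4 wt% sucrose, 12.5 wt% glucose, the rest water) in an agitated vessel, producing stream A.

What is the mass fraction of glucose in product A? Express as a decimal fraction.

0.4055

Vapour removed = 0.777×0.375×1510 = 439.98 g/s; concentrate = 1070 g/s.
glucose reaching the mixer = 736.88 (from concentrate) + 1080×0.125 = 871.88 g/s.
Product flow = 1070 + 1080 = 2150 g/s; glucose fraction = 0.4055.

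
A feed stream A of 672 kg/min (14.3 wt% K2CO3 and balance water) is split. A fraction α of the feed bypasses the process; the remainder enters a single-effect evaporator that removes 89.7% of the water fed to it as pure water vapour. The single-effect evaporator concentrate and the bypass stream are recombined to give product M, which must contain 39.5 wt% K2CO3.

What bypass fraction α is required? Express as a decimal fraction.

0.170

All 672×0.143 = 96.096 kg/min of K2CO3 reaches M, so M = 96.096/0.395 = 243.28 kg/min and vapour = 428.72 kg/min.
The evaporator receives (1−α)·672 of feed at 0.857 water and removes 0.897 of that water:
0.897×0.857×(1−α)×672 = 428.72
(1−α) = 428.72/516.59 = 0.8299;  α = 0.1701.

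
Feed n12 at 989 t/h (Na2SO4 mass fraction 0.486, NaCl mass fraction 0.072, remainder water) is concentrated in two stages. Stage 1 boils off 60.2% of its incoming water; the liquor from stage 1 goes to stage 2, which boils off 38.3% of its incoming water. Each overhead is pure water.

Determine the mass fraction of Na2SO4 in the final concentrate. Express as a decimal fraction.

0.729

water in feed = 989×0.442 = 437.14 t/h.
After stage 1: water left = (1−0.602)×437.14 = 173.98; stream total = 725.84 t/h.
After stage 2: water left = (1−0.383)×173.98 = 107.35; final concentrate = 659.21 t/h.
Na2SO4 fraction = 480.65/659.21 = 0.729.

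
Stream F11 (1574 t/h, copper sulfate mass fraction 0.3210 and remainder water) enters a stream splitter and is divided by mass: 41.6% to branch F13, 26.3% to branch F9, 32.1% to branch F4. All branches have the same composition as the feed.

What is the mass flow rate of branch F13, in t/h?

Branch F13 flow = 0.416×1574 = 654.78 t/h.

654.8 t/h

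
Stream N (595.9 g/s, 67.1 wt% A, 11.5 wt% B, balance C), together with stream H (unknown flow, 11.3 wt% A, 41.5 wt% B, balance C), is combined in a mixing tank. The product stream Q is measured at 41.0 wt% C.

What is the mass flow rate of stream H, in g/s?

1884 g/s

Let H be the unknown flow. Total out = 595.9 + H.
C balance: 127.52 + 0.472·H = 0.410·(595.9 + H)
(0.472 − 0.410)·H = 0.410×595.9 − 127.52 = 116.8
H = 116.8 / 0.062 = 1883.8 g/s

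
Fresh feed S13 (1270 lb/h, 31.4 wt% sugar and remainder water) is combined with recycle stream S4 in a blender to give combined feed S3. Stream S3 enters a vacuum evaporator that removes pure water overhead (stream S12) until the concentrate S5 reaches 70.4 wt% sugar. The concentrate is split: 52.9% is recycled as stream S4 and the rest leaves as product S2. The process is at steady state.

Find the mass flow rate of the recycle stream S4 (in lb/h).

636.2 lb/h

Overall sugar balance (none leaves overhead): sugar in fresh feed = sugar in product, i.e. 1270×0.314 = (1−0.529)·S5·0.704.
S5 = 398.78/(0.704×0.471) = 1202.7 lb/h.
Recycle S4 = 0.529×1202.7 = 636.2 lb/h.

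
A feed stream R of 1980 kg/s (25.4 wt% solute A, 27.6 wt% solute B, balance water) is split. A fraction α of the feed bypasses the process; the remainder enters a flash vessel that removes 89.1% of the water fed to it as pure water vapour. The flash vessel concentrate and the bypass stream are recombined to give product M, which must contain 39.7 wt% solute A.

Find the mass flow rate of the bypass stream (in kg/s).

276.9 kg/s

All 1980×0.254 = 502.92 kg/s of solute A reaches M, so M = 502.92/0.397 = 1266.8 kg/s and vapour = 713.2 kg/s.
The evaporator receives (1−α)·1980 of feed at 0.470 water and removes 0.891 of that water:
0.891×0.470×(1−α)×1980 = 713.2
(1−α) = 713.2/829.16 = 0.8601;  α = 0.1399.
Bypass flow = 0.1399×1980 = 276.92 kg/s.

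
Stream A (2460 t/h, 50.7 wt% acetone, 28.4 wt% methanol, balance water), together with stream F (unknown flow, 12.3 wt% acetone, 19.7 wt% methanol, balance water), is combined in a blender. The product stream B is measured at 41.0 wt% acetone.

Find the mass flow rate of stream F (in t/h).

831.4 t/h

Let F be the unknown flow. Total out = 2460 + F.
acetone balance: 1247.2 + 0.123·F = 0.410·(2460 + F)
(0.123 − 0.410)·F = 0.410×2460 − 1247.2 = -238.62
F = -238.62 / -0.287 = 831.43 t/h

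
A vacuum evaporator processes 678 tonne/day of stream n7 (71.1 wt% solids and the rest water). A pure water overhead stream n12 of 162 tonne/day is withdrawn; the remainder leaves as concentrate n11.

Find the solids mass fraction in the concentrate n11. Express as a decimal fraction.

solids is not removed: 678×0.711 = 482.06 tonne/day of solids enters n11.
Concentrate = 678 − 162 = 516 tonne/day.
Mass fraction = 482.06/516 = 0.934.

0.934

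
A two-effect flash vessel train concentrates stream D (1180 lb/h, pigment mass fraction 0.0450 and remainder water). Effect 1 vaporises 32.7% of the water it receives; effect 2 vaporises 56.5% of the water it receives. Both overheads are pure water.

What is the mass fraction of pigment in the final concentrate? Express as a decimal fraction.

water in feed = 1180×0.955 = 1126.9 lb/h.
After stage 1: water left = (1−0.327)×1126.9 = 758.4; stream total = 811.5 lb/h.
After stage 2: water left = (1−0.565)×758.4 = 329.91; final concentrate = 383.01 lb/h.
pigment fraction = 53.1/383.01 = 0.1386.

0.1386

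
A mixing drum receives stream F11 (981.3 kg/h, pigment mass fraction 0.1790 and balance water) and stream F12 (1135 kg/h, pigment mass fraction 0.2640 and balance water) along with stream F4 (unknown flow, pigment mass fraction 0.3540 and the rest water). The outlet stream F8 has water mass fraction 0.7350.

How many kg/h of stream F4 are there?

Let F4 be the unknown flow. Total out = 2116.3 + F4.
water balance: 1641 + 0.646·F4 = 0.735·(2116.3 + F4)
(0.646 − 0.735)·F4 = 0.735×2116.3 − 1641 = -85.527
F4 = -85.527 / -0.089 = 960.98 kg/h

961 kg/h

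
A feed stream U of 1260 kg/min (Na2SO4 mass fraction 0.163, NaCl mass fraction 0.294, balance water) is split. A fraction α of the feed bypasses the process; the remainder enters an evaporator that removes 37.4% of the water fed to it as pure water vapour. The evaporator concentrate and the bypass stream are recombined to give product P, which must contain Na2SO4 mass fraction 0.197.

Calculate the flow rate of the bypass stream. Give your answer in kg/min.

189.2 kg/min

All 1260×0.163 = 205.38 kg/min of Na2SO4 reaches P, so P = 205.38/0.197 = 1042.5 kg/min and vapour = 217.46 kg/min.
The evaporator receives (1−α)·1260 of feed at 0.543 water and removes 0.374 of that water:
0.374×0.543×(1−α)×1260 = 217.46
(1−α) = 217.46/255.88 = 0.8498;  α = 0.1502.
Bypass flow = 0.1502×1260 = 189.19 kg/min.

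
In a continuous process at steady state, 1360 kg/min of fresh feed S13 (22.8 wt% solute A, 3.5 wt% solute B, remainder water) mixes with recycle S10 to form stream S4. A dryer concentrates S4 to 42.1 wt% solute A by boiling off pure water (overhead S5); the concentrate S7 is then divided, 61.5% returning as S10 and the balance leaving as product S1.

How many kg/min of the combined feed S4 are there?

Overall solute A balance (none leaves overhead): solute A in fresh feed = solute A in product, i.e. 1360×0.228 = (1−0.615)·S7·0.421.
S7 = 310.08/(0.421×0.385) = 1913.1 kg/min.
Recycle S10 = 0.615×1913.1 = 1176.5 kg/min.
Combined feed S4 = 1360 + 1176.5 = 2536.5 kg/min.

2537 kg/min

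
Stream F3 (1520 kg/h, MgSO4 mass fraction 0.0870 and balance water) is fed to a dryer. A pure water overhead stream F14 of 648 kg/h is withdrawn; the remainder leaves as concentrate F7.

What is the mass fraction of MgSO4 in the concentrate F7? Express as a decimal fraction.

MgSO4 is not removed: 1520×0.087 = 132.24 kg/h of MgSO4 enters F7.
Concentrate = 1520 − 648 = 872 kg/h.
Mass fraction = 132.24/872 = 0.1517.

0.1517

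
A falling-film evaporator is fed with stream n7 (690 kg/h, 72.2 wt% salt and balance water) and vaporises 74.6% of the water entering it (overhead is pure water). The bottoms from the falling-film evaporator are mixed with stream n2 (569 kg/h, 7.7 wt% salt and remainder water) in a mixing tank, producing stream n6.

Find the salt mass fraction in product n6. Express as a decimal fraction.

Vapour removed = 0.746×0.278×690 = 143.1 kg/h; concentrate = 546.9 kg/h.
salt reaching the mixer = 498.18 (from concentrate) + 569×0.077 = 541.99 kg/h.
Product flow = 546.9 + 569 = 1115.9 kg/h; salt fraction = 0.486.

0.486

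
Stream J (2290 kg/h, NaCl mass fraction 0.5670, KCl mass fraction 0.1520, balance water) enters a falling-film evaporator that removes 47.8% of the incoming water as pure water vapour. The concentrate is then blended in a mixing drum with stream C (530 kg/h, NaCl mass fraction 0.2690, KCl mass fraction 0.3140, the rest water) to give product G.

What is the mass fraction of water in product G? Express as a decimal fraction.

0.2217

Vapour removed = 0.478×0.281×2290 = 307.59 kg/h; concentrate = 1982.4 kg/h.
water reaching the mixer = 335.9 (from concentrate) + 530×0.417 = 556.91 kg/h.
Product flow = 1982.4 + 530 = 2512.4 kg/h; water fraction = 0.2217.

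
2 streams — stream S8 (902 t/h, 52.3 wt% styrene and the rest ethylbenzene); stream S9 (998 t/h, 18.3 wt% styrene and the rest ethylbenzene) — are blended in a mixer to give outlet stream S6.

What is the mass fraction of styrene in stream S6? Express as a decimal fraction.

0.344

Total flow out = 902 + 998 = 1900 t/h.
styrene in = 902×0.523 + 998×0.183 = 654.38 t/h.
styrene mass fraction in S6 = 654.38/1900 = 0.344.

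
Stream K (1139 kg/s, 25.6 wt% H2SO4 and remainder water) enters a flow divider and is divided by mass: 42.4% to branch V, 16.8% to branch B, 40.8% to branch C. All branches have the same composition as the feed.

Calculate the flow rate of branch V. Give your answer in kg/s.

482.9 kg/s

Branch V flow = 0.424×1139 = 482.94 kg/s.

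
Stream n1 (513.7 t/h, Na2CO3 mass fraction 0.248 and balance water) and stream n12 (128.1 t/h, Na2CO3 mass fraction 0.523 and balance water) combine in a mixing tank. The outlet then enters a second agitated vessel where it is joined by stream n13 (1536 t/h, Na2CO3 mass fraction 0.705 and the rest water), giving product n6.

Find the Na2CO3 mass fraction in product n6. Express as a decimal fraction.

Overall, product flow = 2177.8 t/h.
Na2CO3 in = 513.7×0.248 + 128.1×0.523 + 1536×0.705 = 1277.3 t/h.
Na2CO3 fraction in n6 = 0.586.

0.586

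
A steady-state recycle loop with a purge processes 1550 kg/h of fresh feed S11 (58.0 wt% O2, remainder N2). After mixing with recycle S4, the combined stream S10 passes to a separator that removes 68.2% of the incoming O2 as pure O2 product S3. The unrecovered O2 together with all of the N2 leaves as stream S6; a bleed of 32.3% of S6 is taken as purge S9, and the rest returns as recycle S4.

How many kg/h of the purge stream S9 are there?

768.7 kg/h

N2 enters only via S11 and leaves only via the purge: 1550×0.420 = 0.323×(N2 in S6), and the separator passes all N2, so N2 in S10 = N2 in S6 = 2015.5 kg/h.
O2 in S10: m_A = 1550×0.580 + (1−0.323)·(1−0.682)·m_A, so m_A = 899/0.7847 = 1145.6 kg/h.
S6 = (1−0.682)×1145.6 + 2015.5 = 2379.8 kg/h.
Purge S9 = 0.323×2379.8 = 768.67 kg/h.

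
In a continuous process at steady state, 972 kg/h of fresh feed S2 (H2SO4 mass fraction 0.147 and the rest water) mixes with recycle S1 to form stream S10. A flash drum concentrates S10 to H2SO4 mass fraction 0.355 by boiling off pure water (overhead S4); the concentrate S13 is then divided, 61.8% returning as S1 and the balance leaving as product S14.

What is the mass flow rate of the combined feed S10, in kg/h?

Overall H2SO4 balance (none leaves overhead): H2SO4 in fresh feed = H2SO4 in product, i.e. 972×0.147 = (1−0.618)·S13·0.355.
S13 = 142.88/(0.355×0.382) = 1053.6 kg/h.
Recycle S1 = 0.618×1053.6 = 651.15 kg/h.
Combined feed S10 = 972 + 651.15 = 1623.1 kg/h.

1623 kg/h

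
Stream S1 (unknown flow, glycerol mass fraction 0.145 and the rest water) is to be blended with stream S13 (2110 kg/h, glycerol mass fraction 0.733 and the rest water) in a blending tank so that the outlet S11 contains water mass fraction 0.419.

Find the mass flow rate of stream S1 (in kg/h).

Let S1 be the unknown flow. Total out = 2110 + S1.
water balance: 563.37 + 0.855·S1 = 0.419·(2110 + S1)
(0.855 − 0.419)·S1 = 0.419×2110 − 563.37 = 320.72
S1 = 320.72 / 0.436 = 735.6 kg/h

735.6 kg/h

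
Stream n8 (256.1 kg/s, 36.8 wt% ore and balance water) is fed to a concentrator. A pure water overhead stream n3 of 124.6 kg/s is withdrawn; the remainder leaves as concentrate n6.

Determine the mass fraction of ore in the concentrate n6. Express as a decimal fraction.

0.717

ore is not removed: 256.1×0.368 = 94.245 kg/s of ore enters n6.
Concentrate = 256.1 − 124.6 = 131.5 kg/s.
Mass fraction = 94.245/131.5 = 0.717.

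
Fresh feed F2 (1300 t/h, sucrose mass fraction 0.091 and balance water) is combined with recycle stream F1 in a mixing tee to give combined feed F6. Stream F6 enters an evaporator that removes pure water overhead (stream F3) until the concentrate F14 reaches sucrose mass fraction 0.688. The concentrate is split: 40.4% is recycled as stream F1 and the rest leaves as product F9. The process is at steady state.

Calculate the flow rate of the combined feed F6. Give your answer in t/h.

1417 t/h

Overall sucrose balance (none leaves overhead): sucrose in fresh feed = sucrose in product, i.e. 1300×0.091 = (1−0.404)·F14·0.688.
F14 = 118.3/(0.688×0.596) = 288.5 t/h.
Recycle F1 = 0.404×288.5 = 116.56 t/h.
Combined feed F6 = 1300 + 116.56 = 1416.6 t/h.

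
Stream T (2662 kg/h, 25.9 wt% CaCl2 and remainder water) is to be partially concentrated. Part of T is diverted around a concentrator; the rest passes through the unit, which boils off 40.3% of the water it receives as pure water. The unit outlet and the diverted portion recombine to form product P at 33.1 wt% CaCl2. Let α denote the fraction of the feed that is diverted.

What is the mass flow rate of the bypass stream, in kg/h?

722.9 kg/h

All 2662×0.259 = 689.46 kg/h of CaCl2 reaches P, so P = 689.46/0.331 = 2083 kg/h and vapour = 579.05 kg/h.
The evaporator receives (1−α)·2662 of feed at 0.741 water and removes 0.403 of that water:
0.403×0.741×(1−α)×2662 = 579.05
(1−α) = 579.05/794.93 = 0.7284;  α = 0.2716.
Bypass flow = 0.2716×2662 = 722.95 kg/h.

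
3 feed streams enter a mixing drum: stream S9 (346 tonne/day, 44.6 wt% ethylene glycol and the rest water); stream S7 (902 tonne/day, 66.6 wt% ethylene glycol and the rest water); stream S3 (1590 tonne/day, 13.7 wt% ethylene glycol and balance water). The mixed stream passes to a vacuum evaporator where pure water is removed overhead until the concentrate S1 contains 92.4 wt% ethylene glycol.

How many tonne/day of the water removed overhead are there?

ethylene glycol entering = 346×0.446 + 902×0.666 + 1590×0.137 = 972.88 tonne/day.
All ethylene glycol reports to S1, so S1 = 972.88/0.924 = 1052.9 tonne/day.
Total feed = 2838 tonne/day; overhead = 2838 − 1052.9 = 1785.1 tonne/day.

1785 tonne/day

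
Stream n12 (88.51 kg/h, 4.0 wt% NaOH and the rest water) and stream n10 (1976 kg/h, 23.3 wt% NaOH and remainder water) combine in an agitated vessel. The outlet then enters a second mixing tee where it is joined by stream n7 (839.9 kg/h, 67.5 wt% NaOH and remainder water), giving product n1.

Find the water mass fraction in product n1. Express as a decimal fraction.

Overall, product flow = 2904.4 kg/h.
water in = 88.51×0.960 + 1976×0.767 + 839.9×0.325 = 1873.5 kg/h.
water fraction in n1 = 0.6451.

0.6451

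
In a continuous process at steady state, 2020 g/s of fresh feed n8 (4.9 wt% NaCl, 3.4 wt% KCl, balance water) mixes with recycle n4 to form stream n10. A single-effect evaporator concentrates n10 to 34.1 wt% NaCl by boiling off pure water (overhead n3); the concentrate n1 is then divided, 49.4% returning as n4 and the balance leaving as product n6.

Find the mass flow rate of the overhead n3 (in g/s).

1730 g/s

Overall NaCl balance (none leaves overhead): NaCl in fresh feed = NaCl in product, i.e. 2020×0.049 = (1−0.494)·n1·0.341.
n1 = 98.98/(0.341×0.506) = 573.64 g/s.
Recycle n4 = 0.494×573.64 = 283.38 g/s.
Combined feed n10 = 2020 + 283.38 = 2303.4 g/s.
Overhead n3 = n10 − n1 = 2303.4 − 573.64 = 1729.7 g/s.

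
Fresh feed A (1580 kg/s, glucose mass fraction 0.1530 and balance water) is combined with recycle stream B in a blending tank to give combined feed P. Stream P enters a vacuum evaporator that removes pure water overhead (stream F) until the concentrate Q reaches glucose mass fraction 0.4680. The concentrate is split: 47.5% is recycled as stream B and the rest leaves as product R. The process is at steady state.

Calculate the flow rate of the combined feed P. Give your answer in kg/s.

2047 kg/s

Overall glucose balance (none leaves overhead): glucose in fresh feed = glucose in product, i.e. 1580×0.153 = (1−0.475)·Q·0.468.
Q = 241.74/(0.468×0.525) = 983.88 kg/s.
Recycle B = 0.475×983.88 = 467.34 kg/s.
Combined feed P = 1580 + 467.34 = 2047.3 kg/s.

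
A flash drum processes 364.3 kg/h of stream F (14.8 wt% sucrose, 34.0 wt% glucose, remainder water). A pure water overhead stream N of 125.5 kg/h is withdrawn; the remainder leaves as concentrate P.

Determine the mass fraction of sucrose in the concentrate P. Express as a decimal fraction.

sucrose is not removed: 364.3×0.148 = 53.916 kg/h of sucrose enters P.
Concentrate = 364.3 − 125.5 = 238.8 kg/h.
Mass fraction = 53.916/238.8 = 0.226.

0.226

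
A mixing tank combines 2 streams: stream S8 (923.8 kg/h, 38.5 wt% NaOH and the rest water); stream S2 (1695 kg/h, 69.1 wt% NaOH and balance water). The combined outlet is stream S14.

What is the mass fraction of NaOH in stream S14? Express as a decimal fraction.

0.583

Total flow out = 923.8 + 1695 = 2618.8 kg/h.
NaOH in = 923.8×0.385 + 1695×0.691 = 1526.9 kg/h.
NaOH mass fraction in S14 = 1526.9/2618.8 = 0.583.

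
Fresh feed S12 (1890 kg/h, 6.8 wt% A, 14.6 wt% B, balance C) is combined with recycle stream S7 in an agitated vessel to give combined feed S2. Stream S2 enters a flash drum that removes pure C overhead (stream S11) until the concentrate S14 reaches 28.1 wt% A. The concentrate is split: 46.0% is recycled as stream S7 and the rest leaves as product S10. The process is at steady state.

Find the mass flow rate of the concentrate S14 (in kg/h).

847 kg/h

Overall A balance (none leaves overhead): A in fresh feed = A in product, i.e. 1890×0.068 = (1−0.460)·S14·0.281.
S14 = 128.52/(0.281×0.540) = 846.98 kg/h.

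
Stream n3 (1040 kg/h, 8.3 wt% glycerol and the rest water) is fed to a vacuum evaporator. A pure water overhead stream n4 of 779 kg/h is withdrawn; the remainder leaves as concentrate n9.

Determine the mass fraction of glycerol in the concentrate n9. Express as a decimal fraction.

0.331

glycerol is not removed: 1040×0.083 = 86.32 kg/h of glycerol enters n9.
Concentrate = 1040 − 779 = 261 kg/h.
Mass fraction = 86.32/261 = 0.331.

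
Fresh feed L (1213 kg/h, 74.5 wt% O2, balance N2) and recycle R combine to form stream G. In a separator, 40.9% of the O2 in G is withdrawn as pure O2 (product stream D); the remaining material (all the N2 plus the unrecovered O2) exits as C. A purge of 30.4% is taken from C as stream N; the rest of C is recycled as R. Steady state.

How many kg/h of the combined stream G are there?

2553 kg/h

N2 enters only via L and leaves only via the purge: 1213×0.255 = 0.304×(N2 in C), and the separator passes all N2, so N2 in G = N2 in C = 1017.5 kg/h.
O2 in G: m_A = 1213×0.745 + (1−0.304)·(1−0.409)·m_A, so m_A = 903.68/0.5887 = 1535.1 kg/h.
G = 1535.1 + 1017.5 = 2552.6 kg/h.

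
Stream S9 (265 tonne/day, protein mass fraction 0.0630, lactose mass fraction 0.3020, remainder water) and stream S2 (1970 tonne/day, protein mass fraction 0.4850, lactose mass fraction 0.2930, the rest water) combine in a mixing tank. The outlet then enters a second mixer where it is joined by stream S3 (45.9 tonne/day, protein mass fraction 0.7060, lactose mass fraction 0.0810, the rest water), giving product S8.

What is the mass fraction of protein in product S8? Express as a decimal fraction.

Overall, product flow = 2280.9 tonne/day.
protein in = 265×0.063 + 1970×0.485 + 45.9×0.706 = 1004.6 tonne/day.
protein fraction in S8 = 0.4404.

0.4404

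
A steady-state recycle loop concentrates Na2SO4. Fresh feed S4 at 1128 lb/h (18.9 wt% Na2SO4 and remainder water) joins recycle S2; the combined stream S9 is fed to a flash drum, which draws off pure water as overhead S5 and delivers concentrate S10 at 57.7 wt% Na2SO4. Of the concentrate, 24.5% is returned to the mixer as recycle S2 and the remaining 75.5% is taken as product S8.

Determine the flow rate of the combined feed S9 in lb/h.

1248 lb/h

Overall Na2SO4 balance (none leaves overhead): Na2SO4 in fresh feed = Na2SO4 in product, i.e. 1128×0.189 = (1−0.245)·S10·0.577.
S10 = 213.19/(0.577×0.755) = 489.38 lb/h.
Recycle S2 = 0.245×489.38 = 119.9 lb/h.
Combined feed S9 = 1128 + 119.9 = 1247.9 lb/h.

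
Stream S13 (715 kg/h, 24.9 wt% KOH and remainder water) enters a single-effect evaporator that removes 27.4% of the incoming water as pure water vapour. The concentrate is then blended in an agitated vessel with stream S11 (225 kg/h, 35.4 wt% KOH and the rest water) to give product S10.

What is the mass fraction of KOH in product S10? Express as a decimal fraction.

0.3250

Vapour removed = 0.274×0.751×715 = 147.13 kg/h; concentrate = 567.87 kg/h.
KOH reaching the mixer = 178.03 (from concentrate) + 225×0.354 = 257.69 kg/h.
Product flow = 567.87 + 225 = 792.87 kg/h; KOH fraction = 0.3250.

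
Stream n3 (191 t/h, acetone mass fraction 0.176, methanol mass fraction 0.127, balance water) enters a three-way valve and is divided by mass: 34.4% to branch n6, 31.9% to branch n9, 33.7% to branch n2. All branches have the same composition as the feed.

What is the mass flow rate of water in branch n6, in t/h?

45.8 t/h

Branch n6 total = 0.344×191 = 65.704 t/h.
water in n6 = 0.697×65.704 = 45.796 t/h.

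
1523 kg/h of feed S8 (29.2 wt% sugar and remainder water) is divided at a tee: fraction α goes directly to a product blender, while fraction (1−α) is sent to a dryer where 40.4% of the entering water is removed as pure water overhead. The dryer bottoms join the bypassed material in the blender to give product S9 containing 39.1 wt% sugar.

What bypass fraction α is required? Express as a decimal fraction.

0.115

All 1523×0.292 = 444.72 kg/h of sugar reaches S9, so S9 = 444.72/0.391 = 1137.4 kg/h and vapour = 385.62 kg/h.
The evaporator receives (1−α)·1523 of feed at 0.708 water and removes 0.404 of that water:
0.404×0.708×(1−α)×1523 = 385.62
(1−α) = 385.62/435.63 = 0.8852;  α = 0.1148.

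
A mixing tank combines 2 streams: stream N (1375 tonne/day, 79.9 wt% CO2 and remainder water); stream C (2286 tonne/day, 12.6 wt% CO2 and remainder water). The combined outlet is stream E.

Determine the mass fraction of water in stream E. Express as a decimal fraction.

0.6212

Total flow out = 1375 + 2286 = 3661 tonne/day.
water in = 1375×0.201 + 2286×0.874 = 2274.3 tonne/day.
water mass fraction in E = 2274.3/3661 = 0.6212.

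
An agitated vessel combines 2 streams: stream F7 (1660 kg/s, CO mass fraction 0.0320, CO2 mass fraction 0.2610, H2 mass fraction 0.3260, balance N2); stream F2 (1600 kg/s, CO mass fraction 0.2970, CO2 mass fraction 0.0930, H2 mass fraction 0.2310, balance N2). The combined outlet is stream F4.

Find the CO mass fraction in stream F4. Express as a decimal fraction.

0.1621

Total flow out = 1660 + 1600 = 3260 kg/s.
CO in = 1660×0.032 + 1600×0.297 = 528.32 kg/s.
CO mass fraction in F4 = 528.32/3260 = 0.1621.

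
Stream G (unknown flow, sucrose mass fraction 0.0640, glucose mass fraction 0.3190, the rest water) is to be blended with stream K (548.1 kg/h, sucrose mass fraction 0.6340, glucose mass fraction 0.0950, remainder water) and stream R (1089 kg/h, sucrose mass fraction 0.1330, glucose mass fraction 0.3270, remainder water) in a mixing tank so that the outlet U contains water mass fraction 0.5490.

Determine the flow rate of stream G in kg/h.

2385 kg/h

Let G be the unknown flow. Total out = 1637.1 + G.
water balance: 736.6 + 0.617·G = 0.549·(1637.1 + G)
(0.617 − 0.549)·G = 0.549×1637.1 − 736.6 = 162.17
G = 162.17 / 0.068 = 2384.9 kg/h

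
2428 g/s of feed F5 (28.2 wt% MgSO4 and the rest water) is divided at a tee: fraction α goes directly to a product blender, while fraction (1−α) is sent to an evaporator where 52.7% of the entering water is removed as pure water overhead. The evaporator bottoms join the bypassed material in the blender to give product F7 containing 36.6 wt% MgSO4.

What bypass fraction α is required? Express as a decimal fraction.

All 2428×0.282 = 684.7 g/s of MgSO4 reaches F7, so F7 = 684.7/0.366 = 1870.8 g/s and vapour = 557.25 g/s.
The evaporator receives (1−α)·2428 of feed at 0.718 water and removes 0.527 of that water:
0.527×0.718×(1−α)×2428 = 557.25
(1−α) = 557.25/918.72 = 0.6065;  α = 0.3935.

0.393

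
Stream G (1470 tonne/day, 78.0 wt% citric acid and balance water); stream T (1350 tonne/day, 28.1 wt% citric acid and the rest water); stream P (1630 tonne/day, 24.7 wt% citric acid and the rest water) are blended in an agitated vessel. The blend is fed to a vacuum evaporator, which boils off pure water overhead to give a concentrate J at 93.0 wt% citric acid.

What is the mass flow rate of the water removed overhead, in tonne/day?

2376 tonne/day

citric acid entering = 1470×0.780 + 1350×0.281 + 1630×0.247 = 1928.6 tonne/day.
All citric acid reports to J, so J = 1928.6/0.930 = 2073.7 tonne/day.
Total feed = 4450 tonne/day; overhead = 4450 − 2073.7 = 2376.3 tonne/day.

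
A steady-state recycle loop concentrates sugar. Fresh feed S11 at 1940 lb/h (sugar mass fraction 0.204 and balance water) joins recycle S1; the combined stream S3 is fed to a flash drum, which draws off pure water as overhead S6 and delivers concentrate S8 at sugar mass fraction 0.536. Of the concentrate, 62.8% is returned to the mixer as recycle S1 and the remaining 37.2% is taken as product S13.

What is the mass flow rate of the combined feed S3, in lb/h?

3186 lb/h

Overall sugar balance (none leaves overhead): sugar in fresh feed = sugar in product, i.e. 1940×0.204 = (1−0.628)·S8·0.536.
S8 = 395.76/(0.536×0.372) = 1984.8 lb/h.
Recycle S1 = 0.628×1984.8 = 1246.5 lb/h.
Combined feed S3 = 1940 + 1246.5 = 3186.5 lb/h.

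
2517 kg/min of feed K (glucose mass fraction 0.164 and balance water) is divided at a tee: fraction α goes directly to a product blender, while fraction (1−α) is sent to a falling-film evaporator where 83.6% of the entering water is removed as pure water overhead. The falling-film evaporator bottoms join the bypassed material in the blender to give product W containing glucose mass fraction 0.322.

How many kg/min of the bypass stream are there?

749.9 kg/min

All 2517×0.164 = 412.79 kg/min of glucose reaches W, so W = 412.79/0.322 = 1282 kg/min and vapour = 1235 kg/min.
The evaporator receives (1−α)·2517 of feed at 0.836 water and removes 0.836 of that water:
0.836×0.836×(1−α)×2517 = 1235
(1−α) = 1235/1759.1 = 0.7021;  α = 0.2979.
Bypass flow = 0.2979×2517 = 749.86 kg/min.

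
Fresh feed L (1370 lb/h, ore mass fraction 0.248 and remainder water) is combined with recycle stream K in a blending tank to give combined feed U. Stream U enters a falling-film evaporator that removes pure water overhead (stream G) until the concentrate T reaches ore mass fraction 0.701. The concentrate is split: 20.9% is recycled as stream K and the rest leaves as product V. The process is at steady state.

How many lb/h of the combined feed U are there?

1498 lb/h

Overall ore balance (none leaves overhead): ore in fresh feed = ore in product, i.e. 1370×0.248 = (1−0.209)·T·0.701.
T = 339.76/(0.701×0.791) = 612.74 lb/h.
Recycle K = 0.209×612.74 = 128.06 lb/h.
Combined feed U = 1370 + 128.06 = 1498.1 lb/h.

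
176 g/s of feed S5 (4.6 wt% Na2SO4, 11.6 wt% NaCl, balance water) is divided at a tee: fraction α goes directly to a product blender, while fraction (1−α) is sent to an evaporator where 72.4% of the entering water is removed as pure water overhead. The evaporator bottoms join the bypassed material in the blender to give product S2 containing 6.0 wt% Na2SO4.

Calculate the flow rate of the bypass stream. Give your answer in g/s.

All 176×0.046 = 8.096 g/s of Na2SO4 reaches S2, so S2 = 8.096/0.060 = 134.93 g/s and vapour = 41.067 g/s.
The evaporator receives (1−α)·176 of feed at 0.838 water and removes 0.724 of that water:
0.724×0.838×(1−α)×176 = 41.067
(1−α) = 41.067/106.78 = 0.3846;  α = 0.6154.
Bypass flow = 0.6154×176 = 108.31 g/s.

108.3 g/s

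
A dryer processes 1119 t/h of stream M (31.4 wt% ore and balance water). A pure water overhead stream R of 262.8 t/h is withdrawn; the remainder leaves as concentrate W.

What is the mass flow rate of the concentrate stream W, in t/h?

Concentrate = 1119 − 262.8 = 856.2 t/h.

856.2 t/h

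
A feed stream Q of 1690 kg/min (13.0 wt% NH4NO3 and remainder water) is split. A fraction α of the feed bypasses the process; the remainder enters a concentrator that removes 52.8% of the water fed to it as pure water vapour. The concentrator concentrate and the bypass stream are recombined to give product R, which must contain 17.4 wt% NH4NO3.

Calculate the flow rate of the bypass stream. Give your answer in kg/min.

All 1690×0.130 = 219.7 kg/min of NH4NO3 reaches R, so R = 219.7/0.174 = 1262.6 kg/min and vapour = 427.36 kg/min.
The evaporator receives (1−α)·1690 of feed at 0.870 water and removes 0.528 of that water:
0.528×0.870×(1−α)×1690 = 427.36
(1−α) = 427.36/776.32 = 0.5505;  α = 0.4495.
Bypass flow = 0.4495×1690 = 759.67 kg/min.

759.7 kg/min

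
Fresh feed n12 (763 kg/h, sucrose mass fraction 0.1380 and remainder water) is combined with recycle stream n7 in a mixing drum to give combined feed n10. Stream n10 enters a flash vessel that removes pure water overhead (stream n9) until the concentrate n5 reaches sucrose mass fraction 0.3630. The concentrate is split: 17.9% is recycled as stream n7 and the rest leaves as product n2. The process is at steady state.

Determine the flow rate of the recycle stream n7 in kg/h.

63.24 kg/h

Overall sucrose balance (none leaves overhead): sucrose in fresh feed = sucrose in product, i.e. 763×0.138 = (1−0.179)·n5·0.363.
n5 = 105.29/(0.363×0.821) = 353.31 kg/h.
Recycle n7 = 0.179×353.31 = 63.242 kg/h.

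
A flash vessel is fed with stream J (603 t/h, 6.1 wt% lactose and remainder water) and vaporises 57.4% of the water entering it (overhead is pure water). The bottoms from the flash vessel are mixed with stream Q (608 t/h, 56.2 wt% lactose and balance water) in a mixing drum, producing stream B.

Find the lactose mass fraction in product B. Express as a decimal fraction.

0.427

Vapour removed = 0.574×0.939×603 = 325.01 t/h; concentrate = 277.99 t/h.
lactose reaching the mixer = 36.783 (from concentrate) + 608×0.562 = 378.48 t/h.
Product flow = 277.99 + 608 = 885.99 t/h; lactose fraction = 0.427.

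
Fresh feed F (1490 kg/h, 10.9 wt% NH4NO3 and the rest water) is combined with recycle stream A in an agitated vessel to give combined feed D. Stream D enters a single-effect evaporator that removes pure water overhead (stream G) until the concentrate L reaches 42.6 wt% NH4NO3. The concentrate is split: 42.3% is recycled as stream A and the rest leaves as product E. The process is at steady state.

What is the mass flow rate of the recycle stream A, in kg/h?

Overall NH4NO3 balance (none leaves overhead): NH4NO3 in fresh feed = NH4NO3 in product, i.e. 1490×0.109 = (1−0.423)·L·0.426.
L = 162.41/(0.426×0.577) = 660.74 kg/h.
Recycle A = 0.423×660.74 = 279.49 kg/h.

279.5 kg/h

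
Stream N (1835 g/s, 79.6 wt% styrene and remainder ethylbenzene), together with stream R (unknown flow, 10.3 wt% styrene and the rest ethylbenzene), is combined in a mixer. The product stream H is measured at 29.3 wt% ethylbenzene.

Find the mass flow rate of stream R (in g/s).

Let R be the unknown flow. Total out = 1835 + R.
ethylbenzene balance: 374.34 + 0.897·R = 0.293·(1835 + R)
(0.897 − 0.293)·R = 0.293×1835 − 374.34 = 163.31
R = 163.31 / 0.604 = 270.39 g/s

270.4 g/s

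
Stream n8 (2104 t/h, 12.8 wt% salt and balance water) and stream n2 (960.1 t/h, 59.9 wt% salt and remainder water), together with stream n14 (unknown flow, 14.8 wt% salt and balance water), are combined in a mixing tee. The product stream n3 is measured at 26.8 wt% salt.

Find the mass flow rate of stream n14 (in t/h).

193.6 t/h

Let n14 be the unknown flow. Total out = 3064.1 + n14.
salt balance: 844.41 + 0.148·n14 = 0.268·(3064.1 + n14)
(0.148 − 0.268)·n14 = 0.268×3064.1 − 844.41 = -23.233
n14 = -23.233 / -0.120 = 193.61 t/h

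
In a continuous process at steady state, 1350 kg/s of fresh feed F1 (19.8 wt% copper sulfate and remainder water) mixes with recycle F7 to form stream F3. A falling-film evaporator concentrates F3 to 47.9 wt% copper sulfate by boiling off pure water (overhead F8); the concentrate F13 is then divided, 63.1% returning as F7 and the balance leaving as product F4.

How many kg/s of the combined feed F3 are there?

Overall copper sulfate balance (none leaves overhead): copper sulfate in fresh feed = copper sulfate in product, i.e. 1350×0.198 = (1−0.631)·F13·0.479.
F13 = 267.3/(0.479×0.369) = 1512.3 kg/s.
Recycle F7 = 0.631×1512.3 = 954.26 kg/s.
Combined feed F3 = 1350 + 954.26 = 2304.3 kg/s.

2304 kg/s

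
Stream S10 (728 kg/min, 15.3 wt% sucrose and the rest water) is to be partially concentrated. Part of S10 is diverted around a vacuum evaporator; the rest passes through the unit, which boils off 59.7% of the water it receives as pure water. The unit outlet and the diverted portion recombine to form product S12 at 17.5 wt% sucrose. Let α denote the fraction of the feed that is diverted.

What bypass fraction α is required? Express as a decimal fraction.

All 728×0.153 = 111.38 kg/min of sucrose reaches S12, so S12 = 111.38/0.175 = 636.48 kg/min and vapour = 91.52 kg/min.
The evaporator receives (1−α)·728 of feed at 0.847 water and removes 0.597 of that water:
0.597×0.847×(1−α)×728 = 91.52
(1−α) = 91.52/368.12 = 0.2486;  α = 0.7514.

0.751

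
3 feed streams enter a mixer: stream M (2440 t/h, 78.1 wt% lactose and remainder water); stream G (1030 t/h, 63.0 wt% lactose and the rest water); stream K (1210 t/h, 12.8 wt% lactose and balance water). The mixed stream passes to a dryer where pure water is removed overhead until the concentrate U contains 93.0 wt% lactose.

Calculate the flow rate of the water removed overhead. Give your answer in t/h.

lactose entering = 2440×0.781 + 1030×0.630 + 1210×0.128 = 2709.4 t/h.
All lactose reports to U, so U = 2709.4/0.930 = 2913.4 t/h.
Total feed = 4680 t/h; overhead = 4680 − 2913.4 = 1766.6 t/h.

1767 t/h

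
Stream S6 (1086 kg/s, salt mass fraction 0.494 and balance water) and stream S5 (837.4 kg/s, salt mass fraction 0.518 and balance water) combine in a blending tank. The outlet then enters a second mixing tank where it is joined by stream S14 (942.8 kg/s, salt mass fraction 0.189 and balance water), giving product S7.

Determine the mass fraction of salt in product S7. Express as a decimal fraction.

Overall, product flow = 2866.2 kg/s.
salt in = 1086×0.494 + 837.4×0.518 + 942.8×0.189 = 1148.4 kg/s.
salt fraction in S7 = 0.401.

0.401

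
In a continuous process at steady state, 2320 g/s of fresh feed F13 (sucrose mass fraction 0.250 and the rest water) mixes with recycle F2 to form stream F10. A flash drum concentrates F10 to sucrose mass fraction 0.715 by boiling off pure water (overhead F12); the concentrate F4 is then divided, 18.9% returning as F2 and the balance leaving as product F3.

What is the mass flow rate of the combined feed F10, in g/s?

2509 g/s

Overall sucrose balance (none leaves overhead): sucrose in fresh feed = sucrose in product, i.e. 2320×0.250 = (1−0.189)·F4·0.715.
F4 = 580/(0.715×0.811) = 1000.2 g/s.
Recycle F2 = 0.189×1000.2 = 189.04 g/s.
Combined feed F10 = 2320 + 189.04 = 2509 g/s.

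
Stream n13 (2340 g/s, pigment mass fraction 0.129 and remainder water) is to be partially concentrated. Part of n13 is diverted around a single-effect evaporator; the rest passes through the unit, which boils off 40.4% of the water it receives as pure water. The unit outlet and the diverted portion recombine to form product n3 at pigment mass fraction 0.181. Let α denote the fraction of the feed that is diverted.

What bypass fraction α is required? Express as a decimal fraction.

All 2340×0.129 = 301.86 g/s of pigment reaches n3, so n3 = 301.86/0.181 = 1667.7 g/s and vapour = 672.27 g/s.
The evaporator receives (1−α)·2340 of feed at 0.871 water and removes 0.404 of that water:
0.404×0.871×(1−α)×2340 = 672.27
(1−α) = 672.27/823.41 = 0.8164;  α = 0.1836.

0.184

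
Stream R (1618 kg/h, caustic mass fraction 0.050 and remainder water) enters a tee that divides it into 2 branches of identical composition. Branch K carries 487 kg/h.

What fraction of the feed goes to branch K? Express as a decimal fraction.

0.301

Fraction to K = 487/1618 = 0.3010.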